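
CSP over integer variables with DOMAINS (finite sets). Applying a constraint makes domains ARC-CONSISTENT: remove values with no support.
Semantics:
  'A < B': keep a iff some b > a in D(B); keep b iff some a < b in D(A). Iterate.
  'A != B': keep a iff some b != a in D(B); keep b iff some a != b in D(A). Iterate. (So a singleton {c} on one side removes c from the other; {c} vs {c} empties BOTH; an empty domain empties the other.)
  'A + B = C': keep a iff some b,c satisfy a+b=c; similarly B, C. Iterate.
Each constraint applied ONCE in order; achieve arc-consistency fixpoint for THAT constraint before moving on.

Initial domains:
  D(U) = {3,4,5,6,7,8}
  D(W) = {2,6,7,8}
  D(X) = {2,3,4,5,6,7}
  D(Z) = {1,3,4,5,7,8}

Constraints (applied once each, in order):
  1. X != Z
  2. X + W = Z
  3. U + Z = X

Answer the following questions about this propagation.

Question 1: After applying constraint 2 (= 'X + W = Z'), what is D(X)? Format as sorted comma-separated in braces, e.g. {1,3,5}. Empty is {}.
Constraint 1 (X != Z) on D(X)={2,3,4,5,6,7} D(Z)={1,3,4,5,7,8}: no change
Constraint 2 (X + W = Z) on D(X)={2,3,4,5,6,7} D(W)={2,6,7,8} D(Z)={1,3,4,5,7,8}: X {2,3,4,5,6,7}->{2,3,5,6}; W {2,6,7,8}->{2,6}; Z {1,3,4,5,7,8}->{4,5,7,8}
So after constraint 2: D(X) = {2,3,5,6}

Answer: {2,3,5,6}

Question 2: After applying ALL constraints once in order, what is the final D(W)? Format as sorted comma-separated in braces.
Answer: {2,6}

Derivation:
Constraint 1 (X != Z) on D(X)={2,3,4,5,6,7} D(Z)={1,3,4,5,7,8}: no change
Constraint 2 (X + W = Z) on D(X)={2,3,4,5,6,7} D(W)={2,6,7,8} D(Z)={1,3,4,5,7,8}: X {2,3,4,5,6,7}->{2,3,5,6}; W {2,6,7,8}->{2,6}; Z {1,3,4,5,7,8}->{4,5,7,8}
Constraint 3 (U + Z = X) on D(U)={3,4,5,6,7,8} D(Z)={4,5,7,8} D(X)={2,3,5,6}: U {3,4,5,6,7,8}->{}; Z {4,5,7,8}->{}; X {2,3,5,6}->{}
So after all 3 constraints: D(W) = {2,6}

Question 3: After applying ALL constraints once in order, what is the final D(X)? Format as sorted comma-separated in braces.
Constraint 1 (X != Z) on D(X)={2,3,4,5,6,7} D(Z)={1,3,4,5,7,8}: no change
Constraint 2 (X + W = Z) on D(X)={2,3,4,5,6,7} D(W)={2,6,7,8} D(Z)={1,3,4,5,7,8}: X {2,3,4,5,6,7}->{2,3,5,6}; W {2,6,7,8}->{2,6}; Z {1,3,4,5,7,8}->{4,5,7,8}
Constraint 3 (U + Z = X) on D(U)={3,4,5,6,7,8} D(Z)={4,5,7,8} D(X)={2,3,5,6}: U {3,4,5,6,7,8}->{}; Z {4,5,7,8}->{}; X {2,3,5,6}->{}
So after all 3 constraints: D(X) = {}

Answer: {}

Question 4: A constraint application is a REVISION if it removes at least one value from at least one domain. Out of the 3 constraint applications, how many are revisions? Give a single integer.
Constraint 1 (X != Z) on D(X)={2,3,4,5,6,7} D(Z)={1,3,4,5,7,8}: no change => not a revision
Constraint 2 (X + W = Z) on D(X)={2,3,4,5,6,7} D(W)={2,6,7,8} D(Z)={1,3,4,5,7,8}: X {2,3,4,5,6,7}->{2,3,5,6}; W {2,6,7,8}->{2,6}; Z {1,3,4,5,7,8}->{4,5,7,8} => REVISION
Constraint 3 (U + Z = X) on D(U)={3,4,5,6,7,8} D(Z)={4,5,7,8} D(X)={2,3,5,6}: U {3,4,5,6,7,8}->{}; Z {4,5,7,8}->{}; X {2,3,5,6}->{} => REVISION
Total revisions = 2

Answer: 2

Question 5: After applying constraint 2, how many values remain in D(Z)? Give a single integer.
Answer: 4

Derivation:
Constraint 1 (X != Z) on D(X)={2,3,4,5,6,7} D(Z)={1,3,4,5,7,8}: no change
Constraint 2 (X + W = Z) on D(X)={2,3,4,5,6,7} D(W)={2,6,7,8} D(Z)={1,3,4,5,7,8}: X {2,3,4,5,6,7}->{2,3,5,6}; W {2,6,7,8}->{2,6}; Z {1,3,4,5,7,8}->{4,5,7,8}
So after constraint 2: D(Z)={4,5,7,8}, size = 4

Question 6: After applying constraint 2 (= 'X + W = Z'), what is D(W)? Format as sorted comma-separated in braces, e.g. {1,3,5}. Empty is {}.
Answer: {2,6}

Derivation:
Constraint 1 (X != Z) on D(X)={2,3,4,5,6,7} D(Z)={1,3,4,5,7,8}: no change
Constraint 2 (X + W = Z) on D(X)={2,3,4,5,6,7} D(W)={2,6,7,8} D(Z)={1,3,4,5,7,8}: X {2,3,4,5,6,7}->{2,3,5,6}; W {2,6,7,8}->{2,6}; Z {1,3,4,5,7,8}->{4,5,7,8}
So after constraint 2: D(W) = {2,6}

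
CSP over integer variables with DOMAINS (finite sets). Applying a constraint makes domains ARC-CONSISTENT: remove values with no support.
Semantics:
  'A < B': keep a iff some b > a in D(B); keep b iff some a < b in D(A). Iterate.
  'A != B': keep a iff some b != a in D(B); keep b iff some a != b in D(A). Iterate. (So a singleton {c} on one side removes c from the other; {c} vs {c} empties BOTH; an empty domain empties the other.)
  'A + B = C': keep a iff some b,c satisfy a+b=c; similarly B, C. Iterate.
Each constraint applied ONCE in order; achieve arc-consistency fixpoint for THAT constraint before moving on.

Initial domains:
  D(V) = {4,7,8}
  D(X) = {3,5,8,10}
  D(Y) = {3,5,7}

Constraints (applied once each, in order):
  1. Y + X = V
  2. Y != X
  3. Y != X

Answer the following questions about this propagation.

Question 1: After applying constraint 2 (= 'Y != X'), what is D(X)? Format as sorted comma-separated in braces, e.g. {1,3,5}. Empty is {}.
Answer: {3,5}

Derivation:
Constraint 1 (Y + X = V) on D(Y)={3,5,7} D(X)={3,5,8,10} D(V)={4,7,8}: Y {3,5,7}->{3,5}; X {3,5,8,10}->{3,5}; V {4,7,8}->{8}
Constraint 2 (Y != X) on D(Y)={3,5} D(X)={3,5}: no change
So after constraint 2: D(X) = {3,5}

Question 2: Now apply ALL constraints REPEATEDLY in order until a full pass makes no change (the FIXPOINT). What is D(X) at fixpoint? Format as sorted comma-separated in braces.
Answer: {3,5}

Derivation:
pass 0 (initial): D(X)={3,5,8,10}
pass 1: V {4,7,8}->{8}; X {3,5,8,10}->{3,5}; Y {3,5,7}->{3,5}
pass 2: no change
Fixpoint after 2 passes: D(X) = {3,5}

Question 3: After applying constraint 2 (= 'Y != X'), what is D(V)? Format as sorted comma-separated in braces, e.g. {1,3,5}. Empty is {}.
Answer: {8}

Derivation:
Constraint 1 (Y + X = V) on D(Y)={3,5,7} D(X)={3,5,8,10} D(V)={4,7,8}: Y {3,5,7}->{3,5}; X {3,5,8,10}->{3,5}; V {4,7,8}->{8}
Constraint 2 (Y != X) on D(Y)={3,5} D(X)={3,5}: no change
So after constraint 2: D(V) = {8}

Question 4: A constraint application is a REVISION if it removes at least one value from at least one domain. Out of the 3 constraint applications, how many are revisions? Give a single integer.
Constraint 1 (Y + X = V) on D(Y)={3,5,7} D(X)={3,5,8,10} D(V)={4,7,8}: Y {3,5,7}->{3,5}; X {3,5,8,10}->{3,5}; V {4,7,8}->{8} => REVISION
Constraint 2 (Y != X) on D(Y)={3,5} D(X)={3,5}: no change => not a revision
Constraint 3 (Y != X) on D(Y)={3,5} D(X)={3,5}: no change => not a revision
Total revisions = 1

Answer: 1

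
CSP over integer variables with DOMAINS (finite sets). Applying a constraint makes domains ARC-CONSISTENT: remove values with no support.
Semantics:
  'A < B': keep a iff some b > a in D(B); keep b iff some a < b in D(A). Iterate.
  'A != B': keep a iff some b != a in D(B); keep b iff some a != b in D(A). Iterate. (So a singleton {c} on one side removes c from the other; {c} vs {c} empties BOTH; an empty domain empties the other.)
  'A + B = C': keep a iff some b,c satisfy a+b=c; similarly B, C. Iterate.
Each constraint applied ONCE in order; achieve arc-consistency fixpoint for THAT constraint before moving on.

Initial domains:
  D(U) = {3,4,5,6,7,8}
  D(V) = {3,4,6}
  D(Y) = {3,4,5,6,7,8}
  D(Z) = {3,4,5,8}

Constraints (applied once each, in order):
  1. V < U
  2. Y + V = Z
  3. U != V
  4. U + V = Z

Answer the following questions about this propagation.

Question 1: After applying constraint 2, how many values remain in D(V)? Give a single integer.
Answer: 2

Derivation:
Constraint 1 (V < U) on D(V)={3,4,6} D(U)={3,4,5,6,7,8}: U {3,4,5,6,7,8}->{4,5,6,7,8}
Constraint 2 (Y + V = Z) on D(Y)={3,4,5,6,7,8} D(V)={3,4,6} D(Z)={3,4,5,8}: Y {3,4,5,6,7,8}->{4,5}; V {3,4,6}->{3,4}; Z {3,4,5,8}->{8}
So after constraint 2: D(V)={3,4}, size = 2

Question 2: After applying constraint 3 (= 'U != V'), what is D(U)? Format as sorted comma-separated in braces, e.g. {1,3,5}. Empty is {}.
Answer: {4,5,6,7,8}

Derivation:
Constraint 1 (V < U) on D(V)={3,4,6} D(U)={3,4,5,6,7,8}: U {3,4,5,6,7,8}->{4,5,6,7,8}
Constraint 2 (Y + V = Z) on D(Y)={3,4,5,6,7,8} D(V)={3,4,6} D(Z)={3,4,5,8}: Y {3,4,5,6,7,8}->{4,5}; V {3,4,6}->{3,4}; Z {3,4,5,8}->{8}
Constraint 3 (U != V) on D(U)={4,5,6,7,8} D(V)={3,4}: no change
So after constraint 3: D(U) = {4,5,6,7,8}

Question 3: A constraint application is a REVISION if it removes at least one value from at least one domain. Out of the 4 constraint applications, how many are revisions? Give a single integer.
Constraint 1 (V < U) on D(V)={3,4,6} D(U)={3,4,5,6,7,8}: U {3,4,5,6,7,8}->{4,5,6,7,8} => REVISION
Constraint 2 (Y + V = Z) on D(Y)={3,4,5,6,7,8} D(V)={3,4,6} D(Z)={3,4,5,8}: Y {3,4,5,6,7,8}->{4,5}; V {3,4,6}->{3,4}; Z {3,4,5,8}->{8} => REVISION
Constraint 3 (U != V) on D(U)={4,5,6,7,8} D(V)={3,4}: no change => not a revision
Constraint 4 (U + V = Z) on D(U)={4,5,6,7,8} D(V)={3,4} D(Z)={8}: U {4,5,6,7,8}->{4,5} => REVISION
Total revisions = 3

Answer: 3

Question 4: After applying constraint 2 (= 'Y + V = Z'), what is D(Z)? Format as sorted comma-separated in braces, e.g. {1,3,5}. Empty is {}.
Constraint 1 (V < U) on D(V)={3,4,6} D(U)={3,4,5,6,7,8}: U {3,4,5,6,7,8}->{4,5,6,7,8}
Constraint 2 (Y + V = Z) on D(Y)={3,4,5,6,7,8} D(V)={3,4,6} D(Z)={3,4,5,8}: Y {3,4,5,6,7,8}->{4,5}; V {3,4,6}->{3,4}; Z {3,4,5,8}->{8}
So after constraint 2: D(Z) = {8}

Answer: {8}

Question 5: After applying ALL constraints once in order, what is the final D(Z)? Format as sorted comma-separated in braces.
Answer: {8}

Derivation:
Constraint 1 (V < U) on D(V)={3,4,6} D(U)={3,4,5,6,7,8}: U {3,4,5,6,7,8}->{4,5,6,7,8}
Constraint 2 (Y + V = Z) on D(Y)={3,4,5,6,7,8} D(V)={3,4,6} D(Z)={3,4,5,8}: Y {3,4,5,6,7,8}->{4,5}; V {3,4,6}->{3,4}; Z {3,4,5,8}->{8}
Constraint 3 (U != V) on D(U)={4,5,6,7,8} D(V)={3,4}: no change
Constraint 4 (U + V = Z) on D(U)={4,5,6,7,8} D(V)={3,4} D(Z)={8}: U {4,5,6,7,8}->{4,5}
So after all 4 constraints: D(Z) = {8}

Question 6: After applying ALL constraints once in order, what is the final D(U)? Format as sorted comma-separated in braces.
Answer: {4,5}

Derivation:
Constraint 1 (V < U) on D(V)={3,4,6} D(U)={3,4,5,6,7,8}: U {3,4,5,6,7,8}->{4,5,6,7,8}
Constraint 2 (Y + V = Z) on D(Y)={3,4,5,6,7,8} D(V)={3,4,6} D(Z)={3,4,5,8}: Y {3,4,5,6,7,8}->{4,5}; V {3,4,6}->{3,4}; Z {3,4,5,8}->{8}
Constraint 3 (U != V) on D(U)={4,5,6,7,8} D(V)={3,4}: no change
Constraint 4 (U + V = Z) on D(U)={4,5,6,7,8} D(V)={3,4} D(Z)={8}: U {4,5,6,7,8}->{4,5}
So after all 4 constraints: D(U) = {4,5}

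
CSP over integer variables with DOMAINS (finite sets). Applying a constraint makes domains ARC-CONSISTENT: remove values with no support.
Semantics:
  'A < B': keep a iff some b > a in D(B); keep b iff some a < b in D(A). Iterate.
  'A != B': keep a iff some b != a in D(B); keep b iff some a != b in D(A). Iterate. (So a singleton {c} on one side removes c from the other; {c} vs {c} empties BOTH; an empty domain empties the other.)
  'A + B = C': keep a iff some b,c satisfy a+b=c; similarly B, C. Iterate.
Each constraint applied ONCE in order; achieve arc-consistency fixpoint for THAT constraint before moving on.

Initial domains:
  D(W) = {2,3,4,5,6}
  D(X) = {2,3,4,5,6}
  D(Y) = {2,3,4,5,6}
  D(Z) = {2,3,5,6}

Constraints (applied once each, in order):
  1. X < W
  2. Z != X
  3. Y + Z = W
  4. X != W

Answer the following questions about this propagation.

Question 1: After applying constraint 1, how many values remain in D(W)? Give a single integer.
Constraint 1 (X < W) on D(X)={2,3,4,5,6} D(W)={2,3,4,5,6}: X {2,3,4,5,6}->{2,3,4,5}; W {2,3,4,5,6}->{3,4,5,6}
So after constraint 1: D(W)={3,4,5,6}, size = 4

Answer: 4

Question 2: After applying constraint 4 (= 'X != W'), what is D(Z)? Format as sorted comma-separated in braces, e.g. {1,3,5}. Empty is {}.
Answer: {2,3}

Derivation:
Constraint 1 (X < W) on D(X)={2,3,4,5,6} D(W)={2,3,4,5,6}: X {2,3,4,5,6}->{2,3,4,5}; W {2,3,4,5,6}->{3,4,5,6}
Constraint 2 (Z != X) on D(Z)={2,3,5,6} D(X)={2,3,4,5}: no change
Constraint 3 (Y + Z = W) on D(Y)={2,3,4,5,6} D(Z)={2,3,5,6} D(W)={3,4,5,6}: Y {2,3,4,5,6}->{2,3,4}; Z {2,3,5,6}->{2,3}; W {3,4,5,6}->{4,5,6}
Constraint 4 (X != W) on D(X)={2,3,4,5} D(W)={4,5,6}: no change
So after constraint 4: D(Z) = {2,3}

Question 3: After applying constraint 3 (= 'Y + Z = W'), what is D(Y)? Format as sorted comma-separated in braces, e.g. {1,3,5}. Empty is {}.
Answer: {2,3,4}

Derivation:
Constraint 1 (X < W) on D(X)={2,3,4,5,6} D(W)={2,3,4,5,6}: X {2,3,4,5,6}->{2,3,4,5}; W {2,3,4,5,6}->{3,4,5,6}
Constraint 2 (Z != X) on D(Z)={2,3,5,6} D(X)={2,3,4,5}: no change
Constraint 3 (Y + Z = W) on D(Y)={2,3,4,5,6} D(Z)={2,3,5,6} D(W)={3,4,5,6}: Y {2,3,4,5,6}->{2,3,4}; Z {2,3,5,6}->{2,3}; W {3,4,5,6}->{4,5,6}
So after constraint 3: D(Y) = {2,3,4}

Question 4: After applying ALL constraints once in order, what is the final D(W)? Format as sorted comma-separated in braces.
Answer: {4,5,6}

Derivation:
Constraint 1 (X < W) on D(X)={2,3,4,5,6} D(W)={2,3,4,5,6}: X {2,3,4,5,6}->{2,3,4,5}; W {2,3,4,5,6}->{3,4,5,6}
Constraint 2 (Z != X) on D(Z)={2,3,5,6} D(X)={2,3,4,5}: no change
Constraint 3 (Y + Z = W) on D(Y)={2,3,4,5,6} D(Z)={2,3,5,6} D(W)={3,4,5,6}: Y {2,3,4,5,6}->{2,3,4}; Z {2,3,5,6}->{2,3}; W {3,4,5,6}->{4,5,6}
Constraint 4 (X != W) on D(X)={2,3,4,5} D(W)={4,5,6}: no change
So after all 4 constraints: D(W) = {4,5,6}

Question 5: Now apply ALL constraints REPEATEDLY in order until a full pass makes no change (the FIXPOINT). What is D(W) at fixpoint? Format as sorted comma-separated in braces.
pass 0 (initial): D(W)={2,3,4,5,6}
pass 1: W {2,3,4,5,6}->{4,5,6}; X {2,3,4,5,6}->{2,3,4,5}; Y {2,3,4,5,6}->{2,3,4}; Z {2,3,5,6}->{2,3}
pass 2: no change
Fixpoint after 2 passes: D(W) = {4,5,6}

Answer: {4,5,6}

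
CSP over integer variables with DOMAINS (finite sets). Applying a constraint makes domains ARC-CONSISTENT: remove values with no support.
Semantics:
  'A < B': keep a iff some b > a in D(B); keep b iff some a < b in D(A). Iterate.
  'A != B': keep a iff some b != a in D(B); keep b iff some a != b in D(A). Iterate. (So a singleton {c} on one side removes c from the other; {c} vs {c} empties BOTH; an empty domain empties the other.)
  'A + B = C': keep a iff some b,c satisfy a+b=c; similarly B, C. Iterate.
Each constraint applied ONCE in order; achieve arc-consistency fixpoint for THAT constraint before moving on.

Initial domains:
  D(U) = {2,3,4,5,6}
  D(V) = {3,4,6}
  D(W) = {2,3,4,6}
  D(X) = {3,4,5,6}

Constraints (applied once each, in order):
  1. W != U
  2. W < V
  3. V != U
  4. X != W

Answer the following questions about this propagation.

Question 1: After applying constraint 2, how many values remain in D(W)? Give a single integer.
Constraint 1 (W != U) on D(W)={2,3,4,6} D(U)={2,3,4,5,6}: no change
Constraint 2 (W < V) on D(W)={2,3,4,6} D(V)={3,4,6}: W {2,3,4,6}->{2,3,4}
So after constraint 2: D(W)={2,3,4}, size = 3

Answer: 3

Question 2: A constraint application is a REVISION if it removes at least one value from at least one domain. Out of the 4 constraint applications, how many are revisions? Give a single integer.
Constraint 1 (W != U) on D(W)={2,3,4,6} D(U)={2,3,4,5,6}: no change => not a revision
Constraint 2 (W < V) on D(W)={2,3,4,6} D(V)={3,4,6}: W {2,3,4,6}->{2,3,4} => REVISION
Constraint 3 (V != U) on D(V)={3,4,6} D(U)={2,3,4,5,6}: no change => not a revision
Constraint 4 (X != W) on D(X)={3,4,5,6} D(W)={2,3,4}: no change => not a revision
Total revisions = 1

Answer: 1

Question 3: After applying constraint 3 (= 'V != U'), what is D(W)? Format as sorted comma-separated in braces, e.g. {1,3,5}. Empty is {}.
Answer: {2,3,4}

Derivation:
Constraint 1 (W != U) on D(W)={2,3,4,6} D(U)={2,3,4,5,6}: no change
Constraint 2 (W < V) on D(W)={2,3,4,6} D(V)={3,4,6}: W {2,3,4,6}->{2,3,4}
Constraint 3 (V != U) on D(V)={3,4,6} D(U)={2,3,4,5,6}: no change
So after constraint 3: D(W) = {2,3,4}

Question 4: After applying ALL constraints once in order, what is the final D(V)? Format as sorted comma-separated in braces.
Answer: {3,4,6}

Derivation:
Constraint 1 (W != U) on D(W)={2,3,4,6} D(U)={2,3,4,5,6}: no change
Constraint 2 (W < V) on D(W)={2,3,4,6} D(V)={3,4,6}: W {2,3,4,6}->{2,3,4}
Constraint 3 (V != U) on D(V)={3,4,6} D(U)={2,3,4,5,6}: no change
Constraint 4 (X != W) on D(X)={3,4,5,6} D(W)={2,3,4}: no change
So after all 4 constraints: D(V) = {3,4,6}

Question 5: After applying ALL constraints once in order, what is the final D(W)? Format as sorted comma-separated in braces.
Constraint 1 (W != U) on D(W)={2,3,4,6} D(U)={2,3,4,5,6}: no change
Constraint 2 (W < V) on D(W)={2,3,4,6} D(V)={3,4,6}: W {2,3,4,6}->{2,3,4}
Constraint 3 (V != U) on D(V)={3,4,6} D(U)={2,3,4,5,6}: no change
Constraint 4 (X != W) on D(X)={3,4,5,6} D(W)={2,3,4}: no change
So after all 4 constraints: D(W) = {2,3,4}

Answer: {2,3,4}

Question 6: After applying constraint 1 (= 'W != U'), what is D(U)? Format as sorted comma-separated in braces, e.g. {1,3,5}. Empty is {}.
Constraint 1 (W != U) on D(W)={2,3,4,6} D(U)={2,3,4,5,6}: no change
So after constraint 1: D(U) = {2,3,4,5,6}

Answer: {2,3,4,5,6}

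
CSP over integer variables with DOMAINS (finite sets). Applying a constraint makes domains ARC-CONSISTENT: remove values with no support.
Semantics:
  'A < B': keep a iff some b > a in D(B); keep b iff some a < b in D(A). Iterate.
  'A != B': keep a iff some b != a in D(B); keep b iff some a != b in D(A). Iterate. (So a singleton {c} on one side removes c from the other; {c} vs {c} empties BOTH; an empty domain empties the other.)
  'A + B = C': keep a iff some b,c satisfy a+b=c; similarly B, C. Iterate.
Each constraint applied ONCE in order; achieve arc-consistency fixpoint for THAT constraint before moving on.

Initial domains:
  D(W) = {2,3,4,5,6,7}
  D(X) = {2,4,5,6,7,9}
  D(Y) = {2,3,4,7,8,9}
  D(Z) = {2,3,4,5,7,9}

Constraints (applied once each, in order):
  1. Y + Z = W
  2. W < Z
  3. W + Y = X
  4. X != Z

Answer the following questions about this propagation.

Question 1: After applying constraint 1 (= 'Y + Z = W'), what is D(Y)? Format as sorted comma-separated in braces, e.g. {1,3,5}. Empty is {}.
Answer: {2,3,4}

Derivation:
Constraint 1 (Y + Z = W) on D(Y)={2,3,4,7,8,9} D(Z)={2,3,4,5,7,9} D(W)={2,3,4,5,6,7}: Y {2,3,4,7,8,9}->{2,3,4}; Z {2,3,4,5,7,9}->{2,3,4,5}; W {2,3,4,5,6,7}->{4,5,6,7}
So after constraint 1: D(Y) = {2,3,4}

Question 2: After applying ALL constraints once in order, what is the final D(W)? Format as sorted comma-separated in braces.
Constraint 1 (Y + Z = W) on D(Y)={2,3,4,7,8,9} D(Z)={2,3,4,5,7,9} D(W)={2,3,4,5,6,7}: Y {2,3,4,7,8,9}->{2,3,4}; Z {2,3,4,5,7,9}->{2,3,4,5}; W {2,3,4,5,6,7}->{4,5,6,7}
Constraint 2 (W < Z) on D(W)={4,5,6,7} D(Z)={2,3,4,5}: W {4,5,6,7}->{4}; Z {2,3,4,5}->{5}
Constraint 3 (W + Y = X) on D(W)={4} D(Y)={2,3,4} D(X)={2,4,5,6,7,9}: Y {2,3,4}->{2,3}; X {2,4,5,6,7,9}->{6,7}
Constraint 4 (X != Z) on D(X)={6,7} D(Z)={5}: no change
So after all 4 constraints: D(W) = {4}

Answer: {4}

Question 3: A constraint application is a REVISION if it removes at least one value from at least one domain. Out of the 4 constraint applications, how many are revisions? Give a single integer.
Answer: 3

Derivation:
Constraint 1 (Y + Z = W) on D(Y)={2,3,4,7,8,9} D(Z)={2,3,4,5,7,9} D(W)={2,3,4,5,6,7}: Y {2,3,4,7,8,9}->{2,3,4}; Z {2,3,4,5,7,9}->{2,3,4,5}; W {2,3,4,5,6,7}->{4,5,6,7} => REVISION
Constraint 2 (W < Z) on D(W)={4,5,6,7} D(Z)={2,3,4,5}: W {4,5,6,7}->{4}; Z {2,3,4,5}->{5} => REVISION
Constraint 3 (W + Y = X) on D(W)={4} D(Y)={2,3,4} D(X)={2,4,5,6,7,9}: Y {2,3,4}->{2,3}; X {2,4,5,6,7,9}->{6,7} => REVISION
Constraint 4 (X != Z) on D(X)={6,7} D(Z)={5}: no change => not a revision
Total revisions = 3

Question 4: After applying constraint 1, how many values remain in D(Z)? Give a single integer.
Constraint 1 (Y + Z = W) on D(Y)={2,3,4,7,8,9} D(Z)={2,3,4,5,7,9} D(W)={2,3,4,5,6,7}: Y {2,3,4,7,8,9}->{2,3,4}; Z {2,3,4,5,7,9}->{2,3,4,5}; W {2,3,4,5,6,7}->{4,5,6,7}
So after constraint 1: D(Z)={2,3,4,5}, size = 4

Answer: 4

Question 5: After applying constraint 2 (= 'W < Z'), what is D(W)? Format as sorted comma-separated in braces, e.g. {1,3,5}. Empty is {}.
Constraint 1 (Y + Z = W) on D(Y)={2,3,4,7,8,9} D(Z)={2,3,4,5,7,9} D(W)={2,3,4,5,6,7}: Y {2,3,4,7,8,9}->{2,3,4}; Z {2,3,4,5,7,9}->{2,3,4,5}; W {2,3,4,5,6,7}->{4,5,6,7}
Constraint 2 (W < Z) on D(W)={4,5,6,7} D(Z)={2,3,4,5}: W {4,5,6,7}->{4}; Z {2,3,4,5}->{5}
So after constraint 2: D(W) = {4}

Answer: {4}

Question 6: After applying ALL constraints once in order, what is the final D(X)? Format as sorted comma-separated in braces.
Answer: {6,7}

Derivation:
Constraint 1 (Y + Z = W) on D(Y)={2,3,4,7,8,9} D(Z)={2,3,4,5,7,9} D(W)={2,3,4,5,6,7}: Y {2,3,4,7,8,9}->{2,3,4}; Z {2,3,4,5,7,9}->{2,3,4,5}; W {2,3,4,5,6,7}->{4,5,6,7}
Constraint 2 (W < Z) on D(W)={4,5,6,7} D(Z)={2,3,4,5}: W {4,5,6,7}->{4}; Z {2,3,4,5}->{5}
Constraint 3 (W + Y = X) on D(W)={4} D(Y)={2,3,4} D(X)={2,4,5,6,7,9}: Y {2,3,4}->{2,3}; X {2,4,5,6,7,9}->{6,7}
Constraint 4 (X != Z) on D(X)={6,7} D(Z)={5}: no change
So after all 4 constraints: D(X) = {6,7}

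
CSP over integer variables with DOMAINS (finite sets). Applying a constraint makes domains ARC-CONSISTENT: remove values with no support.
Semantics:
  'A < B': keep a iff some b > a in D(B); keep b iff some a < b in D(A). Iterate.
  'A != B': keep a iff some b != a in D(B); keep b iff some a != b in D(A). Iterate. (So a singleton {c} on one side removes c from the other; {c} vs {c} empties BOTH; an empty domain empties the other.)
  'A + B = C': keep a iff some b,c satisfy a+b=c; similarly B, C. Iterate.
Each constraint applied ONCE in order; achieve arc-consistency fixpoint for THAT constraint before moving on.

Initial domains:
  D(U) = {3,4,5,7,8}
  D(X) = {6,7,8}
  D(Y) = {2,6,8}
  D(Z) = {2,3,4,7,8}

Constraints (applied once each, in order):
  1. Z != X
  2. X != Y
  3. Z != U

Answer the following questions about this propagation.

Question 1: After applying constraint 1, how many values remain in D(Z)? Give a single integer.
Constraint 1 (Z != X) on D(Z)={2,3,4,7,8} D(X)={6,7,8}: no change
So after constraint 1: D(Z)={2,3,4,7,8}, size = 5

Answer: 5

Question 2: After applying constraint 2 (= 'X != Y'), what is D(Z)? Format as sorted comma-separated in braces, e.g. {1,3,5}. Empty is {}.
Answer: {2,3,4,7,8}

Derivation:
Constraint 1 (Z != X) on D(Z)={2,3,4,7,8} D(X)={6,7,8}: no change
Constraint 2 (X != Y) on D(X)={6,7,8} D(Y)={2,6,8}: no change
So after constraint 2: D(Z) = {2,3,4,7,8}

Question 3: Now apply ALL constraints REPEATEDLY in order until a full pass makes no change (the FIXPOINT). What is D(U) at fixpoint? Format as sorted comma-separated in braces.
Answer: {3,4,5,7,8}

Derivation:
pass 0 (initial): D(U)={3,4,5,7,8}
pass 1: no change
Fixpoint after 1 passes: D(U) = {3,4,5,7,8}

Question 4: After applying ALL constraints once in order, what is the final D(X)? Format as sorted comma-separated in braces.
Answer: {6,7,8}

Derivation:
Constraint 1 (Z != X) on D(Z)={2,3,4,7,8} D(X)={6,7,8}: no change
Constraint 2 (X != Y) on D(X)={6,7,8} D(Y)={2,6,8}: no change
Constraint 3 (Z != U) on D(Z)={2,3,4,7,8} D(U)={3,4,5,7,8}: no change
So after all 3 constraints: D(X) = {6,7,8}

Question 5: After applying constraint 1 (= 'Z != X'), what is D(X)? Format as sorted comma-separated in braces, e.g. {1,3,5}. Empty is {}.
Answer: {6,7,8}

Derivation:
Constraint 1 (Z != X) on D(Z)={2,3,4,7,8} D(X)={6,7,8}: no change
So after constraint 1: D(X) = {6,7,8}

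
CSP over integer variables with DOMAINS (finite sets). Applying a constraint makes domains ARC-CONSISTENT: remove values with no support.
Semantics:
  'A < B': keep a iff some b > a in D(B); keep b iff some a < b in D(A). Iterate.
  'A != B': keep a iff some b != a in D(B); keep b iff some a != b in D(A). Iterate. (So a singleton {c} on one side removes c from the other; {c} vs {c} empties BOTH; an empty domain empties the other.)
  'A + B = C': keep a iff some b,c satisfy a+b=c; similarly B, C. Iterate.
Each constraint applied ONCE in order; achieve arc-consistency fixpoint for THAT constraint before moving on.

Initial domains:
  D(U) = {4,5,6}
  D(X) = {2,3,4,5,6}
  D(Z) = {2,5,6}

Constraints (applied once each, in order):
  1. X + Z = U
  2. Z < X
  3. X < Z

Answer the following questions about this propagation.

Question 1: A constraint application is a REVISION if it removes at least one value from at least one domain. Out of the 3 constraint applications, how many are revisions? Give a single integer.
Constraint 1 (X + Z = U) on D(X)={2,3,4,5,6} D(Z)={2,5,6} D(U)={4,5,6}: X {2,3,4,5,6}->{2,3,4}; Z {2,5,6}->{2} => REVISION
Constraint 2 (Z < X) on D(Z)={2} D(X)={2,3,4}: X {2,3,4}->{3,4} => REVISION
Constraint 3 (X < Z) on D(X)={3,4} D(Z)={2}: X {3,4}->{}; Z {2}->{} => REVISION
Total revisions = 3

Answer: 3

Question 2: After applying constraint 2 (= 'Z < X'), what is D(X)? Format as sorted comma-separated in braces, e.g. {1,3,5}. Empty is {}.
Answer: {3,4}

Derivation:
Constraint 1 (X + Z = U) on D(X)={2,3,4,5,6} D(Z)={2,5,6} D(U)={4,5,6}: X {2,3,4,5,6}->{2,3,4}; Z {2,5,6}->{2}
Constraint 2 (Z < X) on D(Z)={2} D(X)={2,3,4}: X {2,3,4}->{3,4}
So after constraint 2: D(X) = {3,4}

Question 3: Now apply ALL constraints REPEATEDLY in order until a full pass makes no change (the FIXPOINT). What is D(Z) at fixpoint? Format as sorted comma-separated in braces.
pass 0 (initial): D(Z)={2,5,6}
pass 1: X {2,3,4,5,6}->{}; Z {2,5,6}->{}
pass 2: U {4,5,6}->{}
pass 3: no change
Fixpoint after 3 passes: D(Z) = {}

Answer: {}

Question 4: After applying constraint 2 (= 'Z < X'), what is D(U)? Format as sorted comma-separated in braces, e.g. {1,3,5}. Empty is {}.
Constraint 1 (X + Z = U) on D(X)={2,3,4,5,6} D(Z)={2,5,6} D(U)={4,5,6}: X {2,3,4,5,6}->{2,3,4}; Z {2,5,6}->{2}
Constraint 2 (Z < X) on D(Z)={2} D(X)={2,3,4}: X {2,3,4}->{3,4}
So after constraint 2: D(U) = {4,5,6}

Answer: {4,5,6}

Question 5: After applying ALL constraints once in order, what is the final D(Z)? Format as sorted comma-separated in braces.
Answer: {}

Derivation:
Constraint 1 (X + Z = U) on D(X)={2,3,4,5,6} D(Z)={2,5,6} D(U)={4,5,6}: X {2,3,4,5,6}->{2,3,4}; Z {2,5,6}->{2}
Constraint 2 (Z < X) on D(Z)={2} D(X)={2,3,4}: X {2,3,4}->{3,4}
Constraint 3 (X < Z) on D(X)={3,4} D(Z)={2}: X {3,4}->{}; Z {2}->{}
So after all 3 constraints: D(Z) = {}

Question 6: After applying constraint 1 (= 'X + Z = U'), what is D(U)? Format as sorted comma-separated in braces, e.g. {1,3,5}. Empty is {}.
Constraint 1 (X + Z = U) on D(X)={2,3,4,5,6} D(Z)={2,5,6} D(U)={4,5,6}: X {2,3,4,5,6}->{2,3,4}; Z {2,5,6}->{2}
So after constraint 1: D(U) = {4,5,6}

Answer: {4,5,6}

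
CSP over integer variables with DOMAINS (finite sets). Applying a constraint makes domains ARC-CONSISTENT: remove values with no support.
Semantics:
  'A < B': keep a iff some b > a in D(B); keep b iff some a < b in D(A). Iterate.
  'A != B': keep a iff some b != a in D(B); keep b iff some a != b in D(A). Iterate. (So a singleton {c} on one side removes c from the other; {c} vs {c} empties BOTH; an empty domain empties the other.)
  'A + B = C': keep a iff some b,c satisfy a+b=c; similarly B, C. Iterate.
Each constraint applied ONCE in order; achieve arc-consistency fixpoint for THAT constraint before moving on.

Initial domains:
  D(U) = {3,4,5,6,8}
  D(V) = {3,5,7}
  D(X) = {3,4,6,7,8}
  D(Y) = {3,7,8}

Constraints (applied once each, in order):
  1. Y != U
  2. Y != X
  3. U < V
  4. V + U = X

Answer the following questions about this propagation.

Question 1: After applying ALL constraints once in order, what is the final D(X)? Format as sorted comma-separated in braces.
Answer: {8}

Derivation:
Constraint 1 (Y != U) on D(Y)={3,7,8} D(U)={3,4,5,6,8}: no change
Constraint 2 (Y != X) on D(Y)={3,7,8} D(X)={3,4,6,7,8}: no change
Constraint 3 (U < V) on D(U)={3,4,5,6,8} D(V)={3,5,7}: U {3,4,5,6,8}->{3,4,5,6}; V {3,5,7}->{5,7}
Constraint 4 (V + U = X) on D(V)={5,7} D(U)={3,4,5,6} D(X)={3,4,6,7,8}: V {5,7}->{5}; U {3,4,5,6}->{3}; X {3,4,6,7,8}->{8}
So after all 4 constraints: D(X) = {8}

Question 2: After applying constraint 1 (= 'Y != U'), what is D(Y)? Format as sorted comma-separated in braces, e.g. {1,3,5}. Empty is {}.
Answer: {3,7,8}

Derivation:
Constraint 1 (Y != U) on D(Y)={3,7,8} D(U)={3,4,5,6,8}: no change
So after constraint 1: D(Y) = {3,7,8}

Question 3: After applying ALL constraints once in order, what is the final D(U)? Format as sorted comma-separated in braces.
Constraint 1 (Y != U) on D(Y)={3,7,8} D(U)={3,4,5,6,8}: no change
Constraint 2 (Y != X) on D(Y)={3,7,8} D(X)={3,4,6,7,8}: no change
Constraint 3 (U < V) on D(U)={3,4,5,6,8} D(V)={3,5,7}: U {3,4,5,6,8}->{3,4,5,6}; V {3,5,7}->{5,7}
Constraint 4 (V + U = X) on D(V)={5,7} D(U)={3,4,5,6} D(X)={3,4,6,7,8}: V {5,7}->{5}; U {3,4,5,6}->{3}; X {3,4,6,7,8}->{8}
So after all 4 constraints: D(U) = {3}

Answer: {3}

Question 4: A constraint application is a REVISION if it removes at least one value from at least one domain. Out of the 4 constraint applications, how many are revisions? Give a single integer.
Answer: 2

Derivation:
Constraint 1 (Y != U) on D(Y)={3,7,8} D(U)={3,4,5,6,8}: no change => not a revision
Constraint 2 (Y != X) on D(Y)={3,7,8} D(X)={3,4,6,7,8}: no change => not a revision
Constraint 3 (U < V) on D(U)={3,4,5,6,8} D(V)={3,5,7}: U {3,4,5,6,8}->{3,4,5,6}; V {3,5,7}->{5,7} => REVISION
Constraint 4 (V + U = X) on D(V)={5,7} D(U)={3,4,5,6} D(X)={3,4,6,7,8}: V {5,7}->{5}; U {3,4,5,6}->{3}; X {3,4,6,7,8}->{8} => REVISION
Total revisions = 2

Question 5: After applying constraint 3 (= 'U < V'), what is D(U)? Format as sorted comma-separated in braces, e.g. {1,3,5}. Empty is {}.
Constraint 1 (Y != U) on D(Y)={3,7,8} D(U)={3,4,5,6,8}: no change
Constraint 2 (Y != X) on D(Y)={3,7,8} D(X)={3,4,6,7,8}: no change
Constraint 3 (U < V) on D(U)={3,4,5,6,8} D(V)={3,5,7}: U {3,4,5,6,8}->{3,4,5,6}; V {3,5,7}->{5,7}
So after constraint 3: D(U) = {3,4,5,6}

Answer: {3,4,5,6}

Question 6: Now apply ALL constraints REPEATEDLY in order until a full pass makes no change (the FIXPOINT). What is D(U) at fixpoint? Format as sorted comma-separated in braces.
Answer: {3}

Derivation:
pass 0 (initial): D(U)={3,4,5,6,8}
pass 1: U {3,4,5,6,8}->{3}; V {3,5,7}->{5}; X {3,4,6,7,8}->{8}
pass 2: Y {3,7,8}->{7}
pass 3: no change
Fixpoint after 3 passes: D(U) = {3}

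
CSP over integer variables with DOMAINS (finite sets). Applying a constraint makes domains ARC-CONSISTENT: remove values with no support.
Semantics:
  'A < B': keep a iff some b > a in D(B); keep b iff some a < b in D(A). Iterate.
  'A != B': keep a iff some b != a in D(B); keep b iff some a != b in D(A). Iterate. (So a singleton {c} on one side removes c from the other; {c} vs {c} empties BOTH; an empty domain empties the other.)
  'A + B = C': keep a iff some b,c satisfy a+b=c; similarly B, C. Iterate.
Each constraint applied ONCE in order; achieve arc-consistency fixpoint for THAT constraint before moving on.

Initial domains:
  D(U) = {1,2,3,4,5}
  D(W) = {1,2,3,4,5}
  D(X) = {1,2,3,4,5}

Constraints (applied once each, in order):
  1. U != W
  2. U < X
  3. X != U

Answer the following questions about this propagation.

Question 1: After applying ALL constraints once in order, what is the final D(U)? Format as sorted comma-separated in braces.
Answer: {1,2,3,4}

Derivation:
Constraint 1 (U != W) on D(U)={1,2,3,4,5} D(W)={1,2,3,4,5}: no change
Constraint 2 (U < X) on D(U)={1,2,3,4,5} D(X)={1,2,3,4,5}: U {1,2,3,4,5}->{1,2,3,4}; X {1,2,3,4,5}->{2,3,4,5}
Constraint 3 (X != U) on D(X)={2,3,4,5} D(U)={1,2,3,4}: no change
So after all 3 constraints: D(U) = {1,2,3,4}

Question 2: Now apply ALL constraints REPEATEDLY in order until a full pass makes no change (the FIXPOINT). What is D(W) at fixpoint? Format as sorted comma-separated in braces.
Answer: {1,2,3,4,5}

Derivation:
pass 0 (initial): D(W)={1,2,3,4,5}
pass 1: U {1,2,3,4,5}->{1,2,3,4}; X {1,2,3,4,5}->{2,3,4,5}
pass 2: no change
Fixpoint after 2 passes: D(W) = {1,2,3,4,5}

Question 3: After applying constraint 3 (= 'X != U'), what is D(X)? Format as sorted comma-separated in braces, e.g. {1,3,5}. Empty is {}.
Constraint 1 (U != W) on D(U)={1,2,3,4,5} D(W)={1,2,3,4,5}: no change
Constraint 2 (U < X) on D(U)={1,2,3,4,5} D(X)={1,2,3,4,5}: U {1,2,3,4,5}->{1,2,3,4}; X {1,2,3,4,5}->{2,3,4,5}
Constraint 3 (X != U) on D(X)={2,3,4,5} D(U)={1,2,3,4}: no change
So after constraint 3: D(X) = {2,3,4,5}

Answer: {2,3,4,5}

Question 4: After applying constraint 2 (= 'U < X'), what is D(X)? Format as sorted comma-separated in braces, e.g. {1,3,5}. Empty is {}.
Answer: {2,3,4,5}

Derivation:
Constraint 1 (U != W) on D(U)={1,2,3,4,5} D(W)={1,2,3,4,5}: no change
Constraint 2 (U < X) on D(U)={1,2,3,4,5} D(X)={1,2,3,4,5}: U {1,2,3,4,5}->{1,2,3,4}; X {1,2,3,4,5}->{2,3,4,5}
So after constraint 2: D(X) = {2,3,4,5}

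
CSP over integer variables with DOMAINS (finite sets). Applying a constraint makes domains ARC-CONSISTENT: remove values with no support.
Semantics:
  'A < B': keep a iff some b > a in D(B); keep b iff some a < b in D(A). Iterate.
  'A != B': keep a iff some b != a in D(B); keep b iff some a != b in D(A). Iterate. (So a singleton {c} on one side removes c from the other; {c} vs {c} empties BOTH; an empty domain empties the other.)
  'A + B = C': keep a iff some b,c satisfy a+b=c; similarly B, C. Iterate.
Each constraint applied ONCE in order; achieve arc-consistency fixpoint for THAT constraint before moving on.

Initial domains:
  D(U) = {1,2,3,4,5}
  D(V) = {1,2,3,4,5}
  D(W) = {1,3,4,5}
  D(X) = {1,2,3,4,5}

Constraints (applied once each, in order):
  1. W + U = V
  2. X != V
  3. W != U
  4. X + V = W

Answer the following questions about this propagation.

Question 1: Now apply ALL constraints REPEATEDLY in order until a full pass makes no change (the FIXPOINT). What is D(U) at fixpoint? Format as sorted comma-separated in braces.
pass 0 (initial): D(U)={1,2,3,4,5}
pass 1: U {1,2,3,4,5}->{1,2,3,4}; V {1,2,3,4,5}->{2,3}; W {1,3,4,5}->{3,4}; X {1,2,3,4,5}->{1,2}
pass 2: U {1,2,3,4}->{}; V {2,3}->{}; W {3,4}->{}; X {1,2}->{}
pass 3: no change
Fixpoint after 3 passes: D(U) = {}

Answer: {}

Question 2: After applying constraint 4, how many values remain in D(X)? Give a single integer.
Answer: 2

Derivation:
Constraint 1 (W + U = V) on D(W)={1,3,4,5} D(U)={1,2,3,4,5} D(V)={1,2,3,4,5}: W {1,3,4,5}->{1,3,4}; U {1,2,3,4,5}->{1,2,3,4}; V {1,2,3,4,5}->{2,3,4,5}
Constraint 2 (X != V) on D(X)={1,2,3,4,5} D(V)={2,3,4,5}: no change
Constraint 3 (W != U) on D(W)={1,3,4} D(U)={1,2,3,4}: no change
Constraint 4 (X + V = W) on D(X)={1,2,3,4,5} D(V)={2,3,4,5} D(W)={1,3,4}: X {1,2,3,4,5}->{1,2}; V {2,3,4,5}->{2,3}; W {1,3,4}->{3,4}
So after constraint 4: D(X)={1,2}, size = 2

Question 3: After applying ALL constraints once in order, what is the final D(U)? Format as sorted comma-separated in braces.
Constraint 1 (W + U = V) on D(W)={1,3,4,5} D(U)={1,2,3,4,5} D(V)={1,2,3,4,5}: W {1,3,4,5}->{1,3,4}; U {1,2,3,4,5}->{1,2,3,4}; V {1,2,3,4,5}->{2,3,4,5}
Constraint 2 (X != V) on D(X)={1,2,3,4,5} D(V)={2,3,4,5}: no change
Constraint 3 (W != U) on D(W)={1,3,4} D(U)={1,2,3,4}: no change
Constraint 4 (X + V = W) on D(X)={1,2,3,4,5} D(V)={2,3,4,5} D(W)={1,3,4}: X {1,2,3,4,5}->{1,2}; V {2,3,4,5}->{2,3}; W {1,3,4}->{3,4}
So after all 4 constraints: D(U) = {1,2,3,4}

Answer: {1,2,3,4}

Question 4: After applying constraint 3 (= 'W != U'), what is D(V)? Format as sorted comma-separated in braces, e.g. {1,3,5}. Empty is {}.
Constraint 1 (W + U = V) on D(W)={1,3,4,5} D(U)={1,2,3,4,5} D(V)={1,2,3,4,5}: W {1,3,4,5}->{1,3,4}; U {1,2,3,4,5}->{1,2,3,4}; V {1,2,3,4,5}->{2,3,4,5}
Constraint 2 (X != V) on D(X)={1,2,3,4,5} D(V)={2,3,4,5}: no change
Constraint 3 (W != U) on D(W)={1,3,4} D(U)={1,2,3,4}: no change
So after constraint 3: D(V) = {2,3,4,5}

Answer: {2,3,4,5}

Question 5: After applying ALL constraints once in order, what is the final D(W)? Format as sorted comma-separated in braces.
Constraint 1 (W + U = V) on D(W)={1,3,4,5} D(U)={1,2,3,4,5} D(V)={1,2,3,4,5}: W {1,3,4,5}->{1,3,4}; U {1,2,3,4,5}->{1,2,3,4}; V {1,2,3,4,5}->{2,3,4,5}
Constraint 2 (X != V) on D(X)={1,2,3,4,5} D(V)={2,3,4,5}: no change
Constraint 3 (W != U) on D(W)={1,3,4} D(U)={1,2,3,4}: no change
Constraint 4 (X + V = W) on D(X)={1,2,3,4,5} D(V)={2,3,4,5} D(W)={1,3,4}: X {1,2,3,4,5}->{1,2}; V {2,3,4,5}->{2,3}; W {1,3,4}->{3,4}
So after all 4 constraints: D(W) = {3,4}

Answer: {3,4}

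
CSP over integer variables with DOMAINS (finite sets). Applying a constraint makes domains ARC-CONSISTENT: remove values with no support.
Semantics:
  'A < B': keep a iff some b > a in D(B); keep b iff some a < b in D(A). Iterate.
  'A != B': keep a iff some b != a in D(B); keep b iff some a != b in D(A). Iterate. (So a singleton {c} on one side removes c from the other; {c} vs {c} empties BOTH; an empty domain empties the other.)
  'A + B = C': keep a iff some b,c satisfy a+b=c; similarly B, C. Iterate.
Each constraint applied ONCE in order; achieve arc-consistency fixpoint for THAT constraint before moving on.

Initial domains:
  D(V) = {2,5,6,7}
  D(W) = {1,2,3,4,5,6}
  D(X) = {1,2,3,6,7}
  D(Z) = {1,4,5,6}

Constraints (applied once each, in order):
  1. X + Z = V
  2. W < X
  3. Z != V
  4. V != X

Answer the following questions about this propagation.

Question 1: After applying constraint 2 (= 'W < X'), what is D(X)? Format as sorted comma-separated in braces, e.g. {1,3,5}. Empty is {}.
Answer: {2,3,6}

Derivation:
Constraint 1 (X + Z = V) on D(X)={1,2,3,6,7} D(Z)={1,4,5,6} D(V)={2,5,6,7}: X {1,2,3,6,7}->{1,2,3,6}
Constraint 2 (W < X) on D(W)={1,2,3,4,5,6} D(X)={1,2,3,6}: W {1,2,3,4,5,6}->{1,2,3,4,5}; X {1,2,3,6}->{2,3,6}
So after constraint 2: D(X) = {2,3,6}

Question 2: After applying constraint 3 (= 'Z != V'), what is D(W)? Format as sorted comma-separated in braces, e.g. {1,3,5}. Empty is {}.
Answer: {1,2,3,4,5}

Derivation:
Constraint 1 (X + Z = V) on D(X)={1,2,3,6,7} D(Z)={1,4,5,6} D(V)={2,5,6,7}: X {1,2,3,6,7}->{1,2,3,6}
Constraint 2 (W < X) on D(W)={1,2,3,4,5,6} D(X)={1,2,3,6}: W {1,2,3,4,5,6}->{1,2,3,4,5}; X {1,2,3,6}->{2,3,6}
Constraint 3 (Z != V) on D(Z)={1,4,5,6} D(V)={2,5,6,7}: no change
So after constraint 3: D(W) = {1,2,3,4,5}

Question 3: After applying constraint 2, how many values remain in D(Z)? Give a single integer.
Constraint 1 (X + Z = V) on D(X)={1,2,3,6,7} D(Z)={1,4,5,6} D(V)={2,5,6,7}: X {1,2,3,6,7}->{1,2,3,6}
Constraint 2 (W < X) on D(W)={1,2,3,4,5,6} D(X)={1,2,3,6}: W {1,2,3,4,5,6}->{1,2,3,4,5}; X {1,2,3,6}->{2,3,6}
So after constraint 2: D(Z)={1,4,5,6}, size = 4

Answer: 4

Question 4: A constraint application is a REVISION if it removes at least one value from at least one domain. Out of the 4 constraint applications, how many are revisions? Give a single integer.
Constraint 1 (X + Z = V) on D(X)={1,2,3,6,7} D(Z)={1,4,5,6} D(V)={2,5,6,7}: X {1,2,3,6,7}->{1,2,3,6} => REVISION
Constraint 2 (W < X) on D(W)={1,2,3,4,5,6} D(X)={1,2,3,6}: W {1,2,3,4,5,6}->{1,2,3,4,5}; X {1,2,3,6}->{2,3,6} => REVISION
Constraint 3 (Z != V) on D(Z)={1,4,5,6} D(V)={2,5,6,7}: no change => not a revision
Constraint 4 (V != X) on D(V)={2,5,6,7} D(X)={2,3,6}: no change => not a revision
Total revisions = 2

Answer: 2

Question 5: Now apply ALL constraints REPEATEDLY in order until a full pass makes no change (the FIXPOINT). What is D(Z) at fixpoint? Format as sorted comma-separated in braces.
Answer: {1,4,5}

Derivation:
pass 0 (initial): D(Z)={1,4,5,6}
pass 1: W {1,2,3,4,5,6}->{1,2,3,4,5}; X {1,2,3,6,7}->{2,3,6}
pass 2: V {2,5,6,7}->{6,7}; Z {1,4,5,6}->{1,4,5}
pass 3: no change
Fixpoint after 3 passes: D(Z) = {1,4,5}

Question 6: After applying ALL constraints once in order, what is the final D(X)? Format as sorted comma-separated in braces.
Constraint 1 (X + Z = V) on D(X)={1,2,3,6,7} D(Z)={1,4,5,6} D(V)={2,5,6,7}: X {1,2,3,6,7}->{1,2,3,6}
Constraint 2 (W < X) on D(W)={1,2,3,4,5,6} D(X)={1,2,3,6}: W {1,2,3,4,5,6}->{1,2,3,4,5}; X {1,2,3,6}->{2,3,6}
Constraint 3 (Z != V) on D(Z)={1,4,5,6} D(V)={2,5,6,7}: no change
Constraint 4 (V != X) on D(V)={2,5,6,7} D(X)={2,3,6}: no change
So after all 4 constraints: D(X) = {2,3,6}

Answer: {2,3,6}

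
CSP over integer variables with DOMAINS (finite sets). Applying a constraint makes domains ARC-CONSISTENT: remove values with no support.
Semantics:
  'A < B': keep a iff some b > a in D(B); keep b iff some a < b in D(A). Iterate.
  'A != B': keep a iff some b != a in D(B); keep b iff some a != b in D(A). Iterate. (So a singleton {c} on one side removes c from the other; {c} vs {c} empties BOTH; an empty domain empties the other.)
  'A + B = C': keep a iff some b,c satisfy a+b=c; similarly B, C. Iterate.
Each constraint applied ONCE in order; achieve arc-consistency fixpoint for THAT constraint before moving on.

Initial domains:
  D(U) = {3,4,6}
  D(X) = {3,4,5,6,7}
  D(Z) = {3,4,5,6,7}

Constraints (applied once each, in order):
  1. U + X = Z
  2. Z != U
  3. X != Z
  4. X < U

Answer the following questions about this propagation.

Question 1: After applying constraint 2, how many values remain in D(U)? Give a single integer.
Constraint 1 (U + X = Z) on D(U)={3,4,6} D(X)={3,4,5,6,7} D(Z)={3,4,5,6,7}: U {3,4,6}->{3,4}; X {3,4,5,6,7}->{3,4}; Z {3,4,5,6,7}->{6,7}
Constraint 2 (Z != U) on D(Z)={6,7} D(U)={3,4}: no change
So after constraint 2: D(U)={3,4}, size = 2

Answer: 2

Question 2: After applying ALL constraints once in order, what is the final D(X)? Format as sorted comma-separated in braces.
Answer: {3}

Derivation:
Constraint 1 (U + X = Z) on D(U)={3,4,6} D(X)={3,4,5,6,7} D(Z)={3,4,5,6,7}: U {3,4,6}->{3,4}; X {3,4,5,6,7}->{3,4}; Z {3,4,5,6,7}->{6,7}
Constraint 2 (Z != U) on D(Z)={6,7} D(U)={3,4}: no change
Constraint 3 (X != Z) on D(X)={3,4} D(Z)={6,7}: no change
Constraint 4 (X < U) on D(X)={3,4} D(U)={3,4}: X {3,4}->{3}; U {3,4}->{4}
So after all 4 constraints: D(X) = {3}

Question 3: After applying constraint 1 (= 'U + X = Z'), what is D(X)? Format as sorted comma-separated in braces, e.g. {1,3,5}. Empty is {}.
Constraint 1 (U + X = Z) on D(U)={3,4,6} D(X)={3,4,5,6,7} D(Z)={3,4,5,6,7}: U {3,4,6}->{3,4}; X {3,4,5,6,7}->{3,4}; Z {3,4,5,6,7}->{6,7}
So after constraint 1: D(X) = {3,4}

Answer: {3,4}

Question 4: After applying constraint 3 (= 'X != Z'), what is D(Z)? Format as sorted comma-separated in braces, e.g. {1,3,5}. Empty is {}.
Constraint 1 (U + X = Z) on D(U)={3,4,6} D(X)={3,4,5,6,7} D(Z)={3,4,5,6,7}: U {3,4,6}->{3,4}; X {3,4,5,6,7}->{3,4}; Z {3,4,5,6,7}->{6,7}
Constraint 2 (Z != U) on D(Z)={6,7} D(U)={3,4}: no change
Constraint 3 (X != Z) on D(X)={3,4} D(Z)={6,7}: no change
So after constraint 3: D(Z) = {6,7}

Answer: {6,7}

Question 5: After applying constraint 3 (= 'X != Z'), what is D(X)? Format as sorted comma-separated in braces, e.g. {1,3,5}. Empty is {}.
Constraint 1 (U + X = Z) on D(U)={3,4,6} D(X)={3,4,5,6,7} D(Z)={3,4,5,6,7}: U {3,4,6}->{3,4}; X {3,4,5,6,7}->{3,4}; Z {3,4,5,6,7}->{6,7}
Constraint 2 (Z != U) on D(Z)={6,7} D(U)={3,4}: no change
Constraint 3 (X != Z) on D(X)={3,4} D(Z)={6,7}: no change
So after constraint 3: D(X) = {3,4}

Answer: {3,4}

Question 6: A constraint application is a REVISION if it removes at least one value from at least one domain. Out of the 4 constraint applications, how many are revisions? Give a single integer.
Constraint 1 (U + X = Z) on D(U)={3,4,6} D(X)={3,4,5,6,7} D(Z)={3,4,5,6,7}: U {3,4,6}->{3,4}; X {3,4,5,6,7}->{3,4}; Z {3,4,5,6,7}->{6,7} => REVISION
Constraint 2 (Z != U) on D(Z)={6,7} D(U)={3,4}: no change => not a revision
Constraint 3 (X != Z) on D(X)={3,4} D(Z)={6,7}: no change => not a revision
Constraint 4 (X < U) on D(X)={3,4} D(U)={3,4}: X {3,4}->{3}; U {3,4}->{4} => REVISION
Total revisions = 2

Answer: 2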